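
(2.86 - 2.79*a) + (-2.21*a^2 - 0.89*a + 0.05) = -2.21*a^2 - 3.68*a + 2.91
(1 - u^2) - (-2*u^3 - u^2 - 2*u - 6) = 2*u^3 + 2*u + 7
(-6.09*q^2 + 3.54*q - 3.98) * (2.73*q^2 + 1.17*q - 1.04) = -16.6257*q^4 + 2.5389*q^3 - 0.389999999999999*q^2 - 8.3382*q + 4.1392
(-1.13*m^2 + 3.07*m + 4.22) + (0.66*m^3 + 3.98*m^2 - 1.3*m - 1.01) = 0.66*m^3 + 2.85*m^2 + 1.77*m + 3.21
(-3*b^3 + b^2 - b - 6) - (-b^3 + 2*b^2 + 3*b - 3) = -2*b^3 - b^2 - 4*b - 3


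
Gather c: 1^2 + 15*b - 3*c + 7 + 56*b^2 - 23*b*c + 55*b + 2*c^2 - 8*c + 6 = 56*b^2 + 70*b + 2*c^2 + c*(-23*b - 11) + 14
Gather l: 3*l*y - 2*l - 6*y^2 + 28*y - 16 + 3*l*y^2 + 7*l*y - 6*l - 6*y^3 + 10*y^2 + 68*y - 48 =l*(3*y^2 + 10*y - 8) - 6*y^3 + 4*y^2 + 96*y - 64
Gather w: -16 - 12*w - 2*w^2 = -2*w^2 - 12*w - 16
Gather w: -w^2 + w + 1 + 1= -w^2 + w + 2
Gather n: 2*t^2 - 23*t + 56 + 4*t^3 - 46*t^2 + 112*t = 4*t^3 - 44*t^2 + 89*t + 56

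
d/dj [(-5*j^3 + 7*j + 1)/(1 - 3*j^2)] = (15*j^4 + 6*j^2 + 6*j + 7)/(9*j^4 - 6*j^2 + 1)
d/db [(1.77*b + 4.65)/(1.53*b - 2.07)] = (22.311288 - 16.490952*b)/(1.53*b - 2.07)^3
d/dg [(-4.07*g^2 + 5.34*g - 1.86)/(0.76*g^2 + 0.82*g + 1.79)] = (-7.3958*g^2 - 11.7434*g + 11.0838)/(0.5776*g^4 + 1.2464*g^3 + 3.3932*g^2 + 2.9356*g + 3.2041)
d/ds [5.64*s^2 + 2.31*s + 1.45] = 11.28*s + 2.31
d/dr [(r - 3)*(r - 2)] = 2*r - 5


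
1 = 1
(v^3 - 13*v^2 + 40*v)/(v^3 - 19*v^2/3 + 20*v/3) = 3*(v - 8)/(3*v - 4)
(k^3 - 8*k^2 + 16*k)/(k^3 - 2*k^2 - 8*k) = (k - 4)/(k + 2)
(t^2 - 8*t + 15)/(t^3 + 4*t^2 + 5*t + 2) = (t^2 - 8*t + 15)/(t^3 + 4*t^2 + 5*t + 2)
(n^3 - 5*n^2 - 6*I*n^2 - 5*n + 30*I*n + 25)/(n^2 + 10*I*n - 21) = (n^3 + n^2*(-5 - 6*I) + n*(-5 + 30*I) + 25)/(n^2 + 10*I*n - 21)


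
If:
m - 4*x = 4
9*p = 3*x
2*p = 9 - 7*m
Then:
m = 58/43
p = -19/86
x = -57/86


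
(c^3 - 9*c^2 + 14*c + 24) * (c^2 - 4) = c^5 - 9*c^4 + 10*c^3 + 60*c^2 - 56*c - 96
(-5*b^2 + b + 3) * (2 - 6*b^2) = 30*b^4 - 6*b^3 - 28*b^2 + 2*b + 6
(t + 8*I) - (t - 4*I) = 12*I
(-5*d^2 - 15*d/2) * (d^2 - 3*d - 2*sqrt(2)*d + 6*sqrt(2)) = -5*d^4 + 15*d^3/2 + 10*sqrt(2)*d^3 - 15*sqrt(2)*d^2 + 45*d^2/2 - 45*sqrt(2)*d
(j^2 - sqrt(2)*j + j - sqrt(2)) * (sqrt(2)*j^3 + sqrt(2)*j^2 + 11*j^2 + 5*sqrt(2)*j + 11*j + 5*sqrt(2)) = sqrt(2)*j^5 + 2*sqrt(2)*j^4 + 9*j^4 - 5*sqrt(2)*j^3 + 18*j^3 - 12*sqrt(2)*j^2 - j^2 - 20*j - 6*sqrt(2)*j - 10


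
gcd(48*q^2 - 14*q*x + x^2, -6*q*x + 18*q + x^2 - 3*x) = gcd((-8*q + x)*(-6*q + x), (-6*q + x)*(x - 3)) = -6*q + x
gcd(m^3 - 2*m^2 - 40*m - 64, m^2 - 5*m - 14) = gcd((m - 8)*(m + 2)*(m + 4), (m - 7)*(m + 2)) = m + 2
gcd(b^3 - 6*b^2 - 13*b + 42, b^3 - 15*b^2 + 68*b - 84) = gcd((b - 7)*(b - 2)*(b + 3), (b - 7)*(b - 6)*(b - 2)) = b^2 - 9*b + 14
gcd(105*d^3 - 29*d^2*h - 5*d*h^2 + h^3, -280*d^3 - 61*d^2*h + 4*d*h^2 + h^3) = 5*d + h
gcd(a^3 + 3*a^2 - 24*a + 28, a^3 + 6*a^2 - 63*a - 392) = a + 7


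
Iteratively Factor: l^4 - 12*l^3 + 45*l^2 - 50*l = (l - 2)*(l^3 - 10*l^2 + 25*l) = (l - 5)*(l - 2)*(l^2 - 5*l) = (l - 5)^2*(l - 2)*(l)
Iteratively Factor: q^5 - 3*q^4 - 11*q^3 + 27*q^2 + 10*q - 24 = (q - 4)*(q^4 + q^3 - 7*q^2 - q + 6) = (q - 4)*(q - 2)*(q^3 + 3*q^2 - q - 3) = (q - 4)*(q - 2)*(q - 1)*(q^2 + 4*q + 3) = (q - 4)*(q - 2)*(q - 1)*(q + 3)*(q + 1)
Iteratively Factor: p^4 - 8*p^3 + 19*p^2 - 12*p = (p - 3)*(p^3 - 5*p^2 + 4*p) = p*(p - 3)*(p^2 - 5*p + 4) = p*(p - 4)*(p - 3)*(p - 1)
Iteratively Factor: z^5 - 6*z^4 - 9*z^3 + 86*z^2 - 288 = (z - 4)*(z^4 - 2*z^3 - 17*z^2 + 18*z + 72) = (z - 4)*(z + 2)*(z^3 - 4*z^2 - 9*z + 36) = (z - 4)*(z + 2)*(z + 3)*(z^2 - 7*z + 12) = (z - 4)^2*(z + 2)*(z + 3)*(z - 3)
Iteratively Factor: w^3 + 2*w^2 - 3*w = (w)*(w^2 + 2*w - 3) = w*(w + 3)*(w - 1)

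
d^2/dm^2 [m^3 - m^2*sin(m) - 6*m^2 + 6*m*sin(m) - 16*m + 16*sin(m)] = m^2*sin(m) - 6*m*sin(m) - 4*m*cos(m) + 6*m - 18*sin(m) + 12*cos(m) - 12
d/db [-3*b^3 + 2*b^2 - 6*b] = -9*b^2 + 4*b - 6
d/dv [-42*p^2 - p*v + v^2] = -p + 2*v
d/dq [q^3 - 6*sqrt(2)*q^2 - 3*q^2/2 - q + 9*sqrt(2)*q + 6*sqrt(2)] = 3*q^2 - 12*sqrt(2)*q - 3*q - 1 + 9*sqrt(2)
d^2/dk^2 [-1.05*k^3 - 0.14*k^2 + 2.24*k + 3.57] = -6.3*k - 0.28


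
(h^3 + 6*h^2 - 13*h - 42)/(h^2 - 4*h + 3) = (h^2 + 9*h + 14)/(h - 1)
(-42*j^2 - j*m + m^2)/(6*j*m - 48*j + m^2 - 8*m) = (-7*j + m)/(m - 8)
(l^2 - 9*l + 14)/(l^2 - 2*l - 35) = (l - 2)/(l + 5)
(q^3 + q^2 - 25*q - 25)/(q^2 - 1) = (q^2 - 25)/(q - 1)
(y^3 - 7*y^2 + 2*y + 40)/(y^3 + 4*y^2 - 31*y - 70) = (y - 4)/(y + 7)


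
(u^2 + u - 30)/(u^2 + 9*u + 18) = (u - 5)/(u + 3)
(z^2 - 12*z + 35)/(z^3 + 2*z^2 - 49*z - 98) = (z - 5)/(z^2 + 9*z + 14)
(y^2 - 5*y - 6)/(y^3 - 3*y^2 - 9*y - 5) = (y - 6)/(y^2 - 4*y - 5)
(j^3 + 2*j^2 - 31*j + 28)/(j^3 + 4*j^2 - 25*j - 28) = (j - 1)/(j + 1)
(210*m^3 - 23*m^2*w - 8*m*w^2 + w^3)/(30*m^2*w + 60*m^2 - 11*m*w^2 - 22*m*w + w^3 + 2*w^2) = (-35*m^2 - 2*m*w + w^2)/(-5*m*w - 10*m + w^2 + 2*w)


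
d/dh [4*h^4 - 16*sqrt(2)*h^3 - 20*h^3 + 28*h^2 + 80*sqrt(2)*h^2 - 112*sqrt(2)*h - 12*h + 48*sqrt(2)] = 16*h^3 - 48*sqrt(2)*h^2 - 60*h^2 + 56*h + 160*sqrt(2)*h - 112*sqrt(2) - 12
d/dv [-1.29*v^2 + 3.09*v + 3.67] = 3.09 - 2.58*v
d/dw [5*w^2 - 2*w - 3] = 10*w - 2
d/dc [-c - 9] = -1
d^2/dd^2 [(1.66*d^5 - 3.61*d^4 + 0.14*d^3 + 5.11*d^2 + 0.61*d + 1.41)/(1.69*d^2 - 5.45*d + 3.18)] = (28.446756*d^7 - 265.251922*d^6 + 951.754326*d^5 - 1622.845122*d^4 + 1441.197916*d^3 - 593.237574*d^2 - 89.0959860000001*d + 193.098354)/(4.826809*d^6 - 46.697235*d^5 + 177.838869*d^4 - 337.614965*d^3 + 334.631718*d^2 - 165.33774*d + 32.157432)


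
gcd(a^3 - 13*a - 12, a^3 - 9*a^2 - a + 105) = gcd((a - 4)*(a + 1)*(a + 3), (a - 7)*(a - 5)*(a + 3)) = a + 3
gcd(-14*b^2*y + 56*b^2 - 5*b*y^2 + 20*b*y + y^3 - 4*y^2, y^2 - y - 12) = y - 4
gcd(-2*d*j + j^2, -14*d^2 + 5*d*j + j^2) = 2*d - j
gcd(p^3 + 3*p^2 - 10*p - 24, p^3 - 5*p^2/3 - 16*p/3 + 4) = p^2 - p - 6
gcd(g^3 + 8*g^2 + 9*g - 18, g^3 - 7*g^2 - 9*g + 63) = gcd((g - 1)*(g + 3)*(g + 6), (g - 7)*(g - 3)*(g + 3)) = g + 3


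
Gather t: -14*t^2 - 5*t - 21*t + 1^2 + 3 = -14*t^2 - 26*t + 4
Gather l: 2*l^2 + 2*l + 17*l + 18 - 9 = 2*l^2 + 19*l + 9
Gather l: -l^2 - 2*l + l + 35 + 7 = -l^2 - l + 42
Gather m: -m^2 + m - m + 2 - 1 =1 - m^2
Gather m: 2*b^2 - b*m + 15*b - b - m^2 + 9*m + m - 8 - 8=2*b^2 + 14*b - m^2 + m*(10 - b) - 16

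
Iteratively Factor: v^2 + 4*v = (v)*(v + 4)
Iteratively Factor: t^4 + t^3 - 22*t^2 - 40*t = (t + 4)*(t^3 - 3*t^2 - 10*t) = (t + 2)*(t + 4)*(t^2 - 5*t) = (t - 5)*(t + 2)*(t + 4)*(t)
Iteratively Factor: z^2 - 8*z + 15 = (z - 5)*(z - 3)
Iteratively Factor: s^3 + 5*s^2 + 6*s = (s + 2)*(s^2 + 3*s) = s*(s + 2)*(s + 3)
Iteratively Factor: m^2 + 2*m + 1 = (m + 1)*(m + 1)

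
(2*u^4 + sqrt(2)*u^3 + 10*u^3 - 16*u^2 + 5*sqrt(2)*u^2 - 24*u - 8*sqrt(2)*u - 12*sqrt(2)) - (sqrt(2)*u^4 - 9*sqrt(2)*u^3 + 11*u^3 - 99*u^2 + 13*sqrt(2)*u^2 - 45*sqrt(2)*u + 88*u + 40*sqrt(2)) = -sqrt(2)*u^4 + 2*u^4 - u^3 + 10*sqrt(2)*u^3 - 8*sqrt(2)*u^2 + 83*u^2 - 112*u + 37*sqrt(2)*u - 52*sqrt(2)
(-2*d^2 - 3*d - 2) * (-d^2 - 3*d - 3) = 2*d^4 + 9*d^3 + 17*d^2 + 15*d + 6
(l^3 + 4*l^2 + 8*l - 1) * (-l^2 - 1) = -l^5 - 4*l^4 - 9*l^3 - 3*l^2 - 8*l + 1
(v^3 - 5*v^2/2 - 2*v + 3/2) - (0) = v^3 - 5*v^2/2 - 2*v + 3/2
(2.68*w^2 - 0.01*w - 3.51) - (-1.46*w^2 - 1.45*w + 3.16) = 4.14*w^2 + 1.44*w - 6.67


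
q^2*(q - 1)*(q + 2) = q^4 + q^3 - 2*q^2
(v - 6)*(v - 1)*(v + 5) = v^3 - 2*v^2 - 29*v + 30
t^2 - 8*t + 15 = (t - 5)*(t - 3)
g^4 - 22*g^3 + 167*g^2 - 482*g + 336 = (g - 8)*(g - 7)*(g - 6)*(g - 1)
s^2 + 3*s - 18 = (s - 3)*(s + 6)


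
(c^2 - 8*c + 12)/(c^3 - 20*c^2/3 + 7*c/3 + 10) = 3*(c - 2)/(3*c^2 - 2*c - 5)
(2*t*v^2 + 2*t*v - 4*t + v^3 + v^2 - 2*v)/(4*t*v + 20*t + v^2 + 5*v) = (2*t*v^2 + 2*t*v - 4*t + v^3 + v^2 - 2*v)/(4*t*v + 20*t + v^2 + 5*v)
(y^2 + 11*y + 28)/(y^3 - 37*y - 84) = (y + 7)/(y^2 - 4*y - 21)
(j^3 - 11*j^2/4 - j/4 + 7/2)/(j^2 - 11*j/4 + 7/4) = (j^2 - j - 2)/(j - 1)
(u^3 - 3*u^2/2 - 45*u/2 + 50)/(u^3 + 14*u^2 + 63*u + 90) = (u^2 - 13*u/2 + 10)/(u^2 + 9*u + 18)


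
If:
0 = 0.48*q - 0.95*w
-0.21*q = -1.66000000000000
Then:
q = 7.90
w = 3.99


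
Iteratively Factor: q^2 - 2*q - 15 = (q + 3)*(q - 5)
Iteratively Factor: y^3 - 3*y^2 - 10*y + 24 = (y - 2)*(y^2 - y - 12) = (y - 4)*(y - 2)*(y + 3)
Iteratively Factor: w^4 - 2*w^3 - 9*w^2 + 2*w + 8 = (w + 2)*(w^3 - 4*w^2 - w + 4) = (w + 1)*(w + 2)*(w^2 - 5*w + 4) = (w - 4)*(w + 1)*(w + 2)*(w - 1)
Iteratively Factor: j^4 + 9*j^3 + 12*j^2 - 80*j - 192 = (j + 4)*(j^3 + 5*j^2 - 8*j - 48) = (j + 4)^2*(j^2 + j - 12) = (j - 3)*(j + 4)^2*(j + 4)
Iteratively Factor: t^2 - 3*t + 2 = (t - 2)*(t - 1)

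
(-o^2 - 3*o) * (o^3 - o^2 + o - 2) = -o^5 - 2*o^4 + 2*o^3 - o^2 + 6*o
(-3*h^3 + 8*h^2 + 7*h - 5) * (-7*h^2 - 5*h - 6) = 21*h^5 - 41*h^4 - 71*h^3 - 48*h^2 - 17*h + 30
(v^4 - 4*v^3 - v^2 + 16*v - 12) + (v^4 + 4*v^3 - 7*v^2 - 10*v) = 2*v^4 - 8*v^2 + 6*v - 12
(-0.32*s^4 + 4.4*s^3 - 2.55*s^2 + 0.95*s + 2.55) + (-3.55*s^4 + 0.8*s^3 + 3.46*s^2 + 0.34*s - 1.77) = -3.87*s^4 + 5.2*s^3 + 0.91*s^2 + 1.29*s + 0.78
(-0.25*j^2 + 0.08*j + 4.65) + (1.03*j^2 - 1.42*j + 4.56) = 0.78*j^2 - 1.34*j + 9.21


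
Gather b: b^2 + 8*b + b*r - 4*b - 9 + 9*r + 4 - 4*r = b^2 + b*(r + 4) + 5*r - 5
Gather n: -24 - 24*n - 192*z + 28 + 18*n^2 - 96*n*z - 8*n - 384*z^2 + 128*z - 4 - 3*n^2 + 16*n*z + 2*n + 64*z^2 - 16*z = 15*n^2 + n*(-80*z - 30) - 320*z^2 - 80*z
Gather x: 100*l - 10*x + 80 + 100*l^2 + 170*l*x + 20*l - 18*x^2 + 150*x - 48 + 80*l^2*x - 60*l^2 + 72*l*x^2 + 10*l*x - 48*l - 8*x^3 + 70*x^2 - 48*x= 40*l^2 + 72*l - 8*x^3 + x^2*(72*l + 52) + x*(80*l^2 + 180*l + 92) + 32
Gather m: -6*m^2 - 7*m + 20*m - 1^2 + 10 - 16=-6*m^2 + 13*m - 7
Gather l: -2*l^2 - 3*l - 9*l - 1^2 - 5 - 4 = -2*l^2 - 12*l - 10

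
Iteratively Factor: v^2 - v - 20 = (v + 4)*(v - 5)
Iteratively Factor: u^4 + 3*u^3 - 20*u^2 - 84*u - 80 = (u + 2)*(u^3 + u^2 - 22*u - 40) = (u + 2)*(u + 4)*(u^2 - 3*u - 10) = (u - 5)*(u + 2)*(u + 4)*(u + 2)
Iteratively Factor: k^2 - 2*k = (k)*(k - 2)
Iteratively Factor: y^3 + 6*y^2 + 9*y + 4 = (y + 1)*(y^2 + 5*y + 4) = (y + 1)*(y + 4)*(y + 1)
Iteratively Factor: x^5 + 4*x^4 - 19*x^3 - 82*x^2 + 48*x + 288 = (x - 4)*(x^4 + 8*x^3 + 13*x^2 - 30*x - 72) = (x - 4)*(x - 2)*(x^3 + 10*x^2 + 33*x + 36) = (x - 4)*(x - 2)*(x + 3)*(x^2 + 7*x + 12) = (x - 4)*(x - 2)*(x + 3)^2*(x + 4)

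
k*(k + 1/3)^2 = k^3 + 2*k^2/3 + k/9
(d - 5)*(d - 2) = d^2 - 7*d + 10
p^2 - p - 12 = (p - 4)*(p + 3)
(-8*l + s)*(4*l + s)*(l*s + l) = -32*l^3*s - 32*l^3 - 4*l^2*s^2 - 4*l^2*s + l*s^3 + l*s^2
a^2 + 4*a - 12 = (a - 2)*(a + 6)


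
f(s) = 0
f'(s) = 0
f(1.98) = 0.00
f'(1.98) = 0.00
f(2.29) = 0.00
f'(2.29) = 0.00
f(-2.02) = 0.00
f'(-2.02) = 0.00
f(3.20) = 0.00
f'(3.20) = 0.00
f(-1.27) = 0.00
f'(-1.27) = 0.00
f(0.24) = 0.00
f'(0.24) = 0.00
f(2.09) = 0.00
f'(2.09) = 0.00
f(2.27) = 0.00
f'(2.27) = 0.00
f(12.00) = 0.00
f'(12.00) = 0.00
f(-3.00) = 0.00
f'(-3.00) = 0.00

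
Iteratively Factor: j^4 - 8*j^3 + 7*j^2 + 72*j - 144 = (j - 3)*(j^3 - 5*j^2 - 8*j + 48) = (j - 4)*(j - 3)*(j^2 - j - 12) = (j - 4)^2*(j - 3)*(j + 3)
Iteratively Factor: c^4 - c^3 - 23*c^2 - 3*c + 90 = (c - 5)*(c^3 + 4*c^2 - 3*c - 18) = (c - 5)*(c + 3)*(c^2 + c - 6) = (c - 5)*(c + 3)^2*(c - 2)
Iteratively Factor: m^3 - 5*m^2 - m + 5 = (m - 1)*(m^2 - 4*m - 5) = (m - 5)*(m - 1)*(m + 1)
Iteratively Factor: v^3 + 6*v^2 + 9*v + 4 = (v + 1)*(v^2 + 5*v + 4) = (v + 1)*(v + 4)*(v + 1)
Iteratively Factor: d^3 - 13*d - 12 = (d - 4)*(d^2 + 4*d + 3) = (d - 4)*(d + 1)*(d + 3)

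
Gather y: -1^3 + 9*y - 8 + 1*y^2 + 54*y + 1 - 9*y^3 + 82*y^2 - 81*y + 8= -9*y^3 + 83*y^2 - 18*y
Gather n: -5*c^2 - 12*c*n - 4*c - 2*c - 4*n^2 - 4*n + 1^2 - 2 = -5*c^2 - 6*c - 4*n^2 + n*(-12*c - 4) - 1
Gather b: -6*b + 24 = 24 - 6*b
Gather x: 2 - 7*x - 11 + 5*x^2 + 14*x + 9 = 5*x^2 + 7*x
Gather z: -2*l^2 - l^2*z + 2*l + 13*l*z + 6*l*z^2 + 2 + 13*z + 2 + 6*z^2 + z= -2*l^2 + 2*l + z^2*(6*l + 6) + z*(-l^2 + 13*l + 14) + 4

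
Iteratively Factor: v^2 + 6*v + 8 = (v + 4)*(v + 2)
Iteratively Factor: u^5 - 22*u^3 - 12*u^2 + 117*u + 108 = (u + 1)*(u^4 - u^3 - 21*u^2 + 9*u + 108) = (u + 1)*(u + 3)*(u^3 - 4*u^2 - 9*u + 36) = (u - 4)*(u + 1)*(u + 3)*(u^2 - 9) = (u - 4)*(u - 3)*(u + 1)*(u + 3)*(u + 3)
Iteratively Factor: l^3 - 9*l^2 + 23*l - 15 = (l - 5)*(l^2 - 4*l + 3) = (l - 5)*(l - 3)*(l - 1)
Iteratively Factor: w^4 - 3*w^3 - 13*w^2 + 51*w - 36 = (w - 3)*(w^3 - 13*w + 12) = (w - 3)*(w - 1)*(w^2 + w - 12) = (w - 3)*(w - 1)*(w + 4)*(w - 3)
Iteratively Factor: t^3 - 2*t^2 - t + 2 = (t - 1)*(t^2 - t - 2) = (t - 1)*(t + 1)*(t - 2)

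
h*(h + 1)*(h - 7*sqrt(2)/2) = h^3 - 7*sqrt(2)*h^2/2 + h^2 - 7*sqrt(2)*h/2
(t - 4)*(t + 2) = t^2 - 2*t - 8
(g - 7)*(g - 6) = g^2 - 13*g + 42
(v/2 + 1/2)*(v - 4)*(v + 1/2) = v^3/2 - 5*v^2/4 - 11*v/4 - 1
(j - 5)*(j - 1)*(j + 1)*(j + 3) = j^4 - 2*j^3 - 16*j^2 + 2*j + 15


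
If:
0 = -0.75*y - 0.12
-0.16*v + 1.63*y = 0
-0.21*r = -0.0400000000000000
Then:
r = 0.19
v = -1.63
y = -0.16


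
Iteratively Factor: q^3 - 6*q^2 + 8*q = (q - 4)*(q^2 - 2*q) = (q - 4)*(q - 2)*(q)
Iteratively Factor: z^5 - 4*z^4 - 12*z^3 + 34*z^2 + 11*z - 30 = (z - 5)*(z^4 + z^3 - 7*z^2 - z + 6) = (z - 5)*(z - 2)*(z^3 + 3*z^2 - z - 3) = (z - 5)*(z - 2)*(z + 3)*(z^2 - 1) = (z - 5)*(z - 2)*(z + 1)*(z + 3)*(z - 1)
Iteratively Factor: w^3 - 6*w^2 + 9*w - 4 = (w - 4)*(w^2 - 2*w + 1) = (w - 4)*(w - 1)*(w - 1)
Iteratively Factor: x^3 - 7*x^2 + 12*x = (x - 3)*(x^2 - 4*x) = (x - 4)*(x - 3)*(x)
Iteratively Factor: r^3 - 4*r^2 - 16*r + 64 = (r - 4)*(r^2 - 16) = (r - 4)^2*(r + 4)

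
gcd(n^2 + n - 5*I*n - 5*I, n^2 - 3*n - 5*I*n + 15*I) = n - 5*I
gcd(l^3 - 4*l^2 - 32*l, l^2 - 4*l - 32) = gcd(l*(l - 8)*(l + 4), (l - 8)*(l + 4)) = l^2 - 4*l - 32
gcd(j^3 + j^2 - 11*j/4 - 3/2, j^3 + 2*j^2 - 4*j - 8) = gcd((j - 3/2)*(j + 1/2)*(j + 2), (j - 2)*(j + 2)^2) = j + 2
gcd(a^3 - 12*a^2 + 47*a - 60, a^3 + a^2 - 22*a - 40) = a - 5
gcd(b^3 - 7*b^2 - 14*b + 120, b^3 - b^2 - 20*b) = b^2 - b - 20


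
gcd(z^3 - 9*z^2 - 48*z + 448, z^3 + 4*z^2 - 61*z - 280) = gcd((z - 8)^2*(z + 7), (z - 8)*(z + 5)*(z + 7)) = z^2 - z - 56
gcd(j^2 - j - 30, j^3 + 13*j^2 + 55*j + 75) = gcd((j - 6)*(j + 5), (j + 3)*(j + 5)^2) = j + 5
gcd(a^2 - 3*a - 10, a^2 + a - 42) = 1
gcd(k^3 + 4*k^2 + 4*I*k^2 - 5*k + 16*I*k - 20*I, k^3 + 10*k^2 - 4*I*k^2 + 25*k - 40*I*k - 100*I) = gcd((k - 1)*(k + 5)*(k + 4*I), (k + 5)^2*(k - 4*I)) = k + 5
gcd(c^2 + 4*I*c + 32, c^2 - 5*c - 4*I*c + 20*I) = c - 4*I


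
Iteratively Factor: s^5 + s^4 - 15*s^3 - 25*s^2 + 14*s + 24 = (s + 3)*(s^4 - 2*s^3 - 9*s^2 + 2*s + 8) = (s + 2)*(s + 3)*(s^3 - 4*s^2 - s + 4) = (s - 4)*(s + 2)*(s + 3)*(s^2 - 1) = (s - 4)*(s + 1)*(s + 2)*(s + 3)*(s - 1)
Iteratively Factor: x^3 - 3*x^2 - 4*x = (x + 1)*(x^2 - 4*x) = (x - 4)*(x + 1)*(x)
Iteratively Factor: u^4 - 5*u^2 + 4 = (u + 2)*(u^3 - 2*u^2 - u + 2) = (u - 2)*(u + 2)*(u^2 - 1) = (u - 2)*(u + 1)*(u + 2)*(u - 1)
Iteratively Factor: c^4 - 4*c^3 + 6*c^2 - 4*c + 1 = (c - 1)*(c^3 - 3*c^2 + 3*c - 1) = (c - 1)^2*(c^2 - 2*c + 1) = (c - 1)^3*(c - 1)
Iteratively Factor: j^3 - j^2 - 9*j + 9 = (j - 1)*(j^2 - 9) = (j - 1)*(j + 3)*(j - 3)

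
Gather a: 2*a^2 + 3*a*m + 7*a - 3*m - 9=2*a^2 + a*(3*m + 7) - 3*m - 9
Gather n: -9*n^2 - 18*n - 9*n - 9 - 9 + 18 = -9*n^2 - 27*n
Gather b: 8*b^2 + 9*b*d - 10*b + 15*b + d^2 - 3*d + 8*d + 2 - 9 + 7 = 8*b^2 + b*(9*d + 5) + d^2 + 5*d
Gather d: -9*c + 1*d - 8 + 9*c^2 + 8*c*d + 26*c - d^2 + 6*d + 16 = 9*c^2 + 17*c - d^2 + d*(8*c + 7) + 8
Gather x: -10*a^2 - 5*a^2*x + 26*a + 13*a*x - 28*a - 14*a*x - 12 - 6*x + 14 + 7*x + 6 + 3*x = -10*a^2 - 2*a + x*(-5*a^2 - a + 4) + 8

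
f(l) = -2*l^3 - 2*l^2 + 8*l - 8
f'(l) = -6*l^2 - 4*l + 8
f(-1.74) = -17.44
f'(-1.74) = -3.21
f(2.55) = -33.77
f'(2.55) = -41.22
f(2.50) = -31.75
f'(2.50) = -39.50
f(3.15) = -65.16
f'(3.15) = -64.14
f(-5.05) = 158.17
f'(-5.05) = -124.82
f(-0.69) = -13.82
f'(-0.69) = 7.90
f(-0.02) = -8.16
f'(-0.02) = 8.08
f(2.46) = -30.20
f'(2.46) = -38.15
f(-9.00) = 1216.00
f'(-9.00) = -442.00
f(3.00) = -56.00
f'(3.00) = -58.00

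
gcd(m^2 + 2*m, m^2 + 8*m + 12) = m + 2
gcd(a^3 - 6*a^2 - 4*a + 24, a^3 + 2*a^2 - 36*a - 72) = a^2 - 4*a - 12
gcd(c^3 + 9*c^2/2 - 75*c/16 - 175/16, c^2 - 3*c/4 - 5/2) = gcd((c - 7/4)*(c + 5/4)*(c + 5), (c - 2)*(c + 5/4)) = c + 5/4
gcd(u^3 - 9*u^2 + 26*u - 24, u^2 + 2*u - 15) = u - 3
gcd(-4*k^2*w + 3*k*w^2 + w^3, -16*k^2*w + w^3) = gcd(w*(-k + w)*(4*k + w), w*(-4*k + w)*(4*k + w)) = 4*k*w + w^2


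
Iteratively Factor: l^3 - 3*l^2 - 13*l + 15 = (l - 1)*(l^2 - 2*l - 15) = (l - 1)*(l + 3)*(l - 5)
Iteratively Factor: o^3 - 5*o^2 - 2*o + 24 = (o - 3)*(o^2 - 2*o - 8) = (o - 4)*(o - 3)*(o + 2)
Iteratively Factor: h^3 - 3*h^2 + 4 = (h - 2)*(h^2 - h - 2) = (h - 2)*(h + 1)*(h - 2)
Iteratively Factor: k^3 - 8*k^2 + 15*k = (k - 5)*(k^2 - 3*k) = (k - 5)*(k - 3)*(k)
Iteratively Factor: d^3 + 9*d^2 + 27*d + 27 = (d + 3)*(d^2 + 6*d + 9) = (d + 3)^2*(d + 3)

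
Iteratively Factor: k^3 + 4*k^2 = (k)*(k^2 + 4*k) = k^2*(k + 4)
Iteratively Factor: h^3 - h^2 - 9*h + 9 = (h - 1)*(h^2 - 9) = (h - 1)*(h + 3)*(h - 3)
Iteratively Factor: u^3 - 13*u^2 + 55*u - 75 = (u - 3)*(u^2 - 10*u + 25) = (u - 5)*(u - 3)*(u - 5)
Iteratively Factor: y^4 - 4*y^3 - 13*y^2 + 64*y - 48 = (y - 1)*(y^3 - 3*y^2 - 16*y + 48) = (y - 1)*(y + 4)*(y^2 - 7*y + 12) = (y - 3)*(y - 1)*(y + 4)*(y - 4)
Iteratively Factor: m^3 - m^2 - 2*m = (m)*(m^2 - m - 2) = m*(m + 1)*(m - 2)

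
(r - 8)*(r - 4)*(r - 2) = r^3 - 14*r^2 + 56*r - 64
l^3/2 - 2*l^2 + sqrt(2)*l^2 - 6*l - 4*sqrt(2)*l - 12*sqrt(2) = (l/2 + sqrt(2))*(l - 6)*(l + 2)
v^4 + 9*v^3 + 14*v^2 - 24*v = v*(v - 1)*(v + 4)*(v + 6)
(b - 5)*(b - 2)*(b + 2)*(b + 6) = b^4 + b^3 - 34*b^2 - 4*b + 120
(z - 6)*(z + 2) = z^2 - 4*z - 12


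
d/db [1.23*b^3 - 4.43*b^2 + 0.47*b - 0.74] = 3.69*b^2 - 8.86*b + 0.47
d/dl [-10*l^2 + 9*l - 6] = 9 - 20*l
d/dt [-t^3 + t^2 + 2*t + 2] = -3*t^2 + 2*t + 2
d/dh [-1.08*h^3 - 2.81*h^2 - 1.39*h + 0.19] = -3.24*h^2 - 5.62*h - 1.39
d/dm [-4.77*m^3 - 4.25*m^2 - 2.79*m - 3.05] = -14.31*m^2 - 8.5*m - 2.79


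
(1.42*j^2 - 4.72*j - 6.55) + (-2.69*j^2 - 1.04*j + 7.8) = -1.27*j^2 - 5.76*j + 1.25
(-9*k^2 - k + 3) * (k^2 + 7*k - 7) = -9*k^4 - 64*k^3 + 59*k^2 + 28*k - 21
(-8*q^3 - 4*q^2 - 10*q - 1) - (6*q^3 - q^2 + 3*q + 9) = -14*q^3 - 3*q^2 - 13*q - 10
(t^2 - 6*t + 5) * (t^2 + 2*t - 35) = t^4 - 4*t^3 - 42*t^2 + 220*t - 175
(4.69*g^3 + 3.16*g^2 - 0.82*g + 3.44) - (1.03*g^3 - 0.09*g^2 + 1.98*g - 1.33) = 3.66*g^3 + 3.25*g^2 - 2.8*g + 4.77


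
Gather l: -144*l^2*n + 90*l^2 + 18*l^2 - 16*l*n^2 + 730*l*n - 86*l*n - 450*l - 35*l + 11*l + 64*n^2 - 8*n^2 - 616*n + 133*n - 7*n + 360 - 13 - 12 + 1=l^2*(108 - 144*n) + l*(-16*n^2 + 644*n - 474) + 56*n^2 - 490*n + 336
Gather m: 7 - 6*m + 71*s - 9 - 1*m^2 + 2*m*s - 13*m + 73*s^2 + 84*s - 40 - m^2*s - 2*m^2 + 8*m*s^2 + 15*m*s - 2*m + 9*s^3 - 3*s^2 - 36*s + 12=m^2*(-s - 3) + m*(8*s^2 + 17*s - 21) + 9*s^3 + 70*s^2 + 119*s - 30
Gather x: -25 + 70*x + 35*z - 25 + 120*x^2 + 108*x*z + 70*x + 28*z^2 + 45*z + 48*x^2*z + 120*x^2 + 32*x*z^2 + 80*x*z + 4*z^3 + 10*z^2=x^2*(48*z + 240) + x*(32*z^2 + 188*z + 140) + 4*z^3 + 38*z^2 + 80*z - 50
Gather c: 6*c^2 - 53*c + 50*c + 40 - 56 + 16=6*c^2 - 3*c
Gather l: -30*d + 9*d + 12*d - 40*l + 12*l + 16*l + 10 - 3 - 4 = -9*d - 12*l + 3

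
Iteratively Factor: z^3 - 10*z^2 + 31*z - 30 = (z - 3)*(z^2 - 7*z + 10) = (z - 3)*(z - 2)*(z - 5)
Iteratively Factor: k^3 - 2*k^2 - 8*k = (k + 2)*(k^2 - 4*k) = k*(k + 2)*(k - 4)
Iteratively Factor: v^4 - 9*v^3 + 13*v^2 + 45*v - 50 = (v + 2)*(v^3 - 11*v^2 + 35*v - 25) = (v - 5)*(v + 2)*(v^2 - 6*v + 5) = (v - 5)*(v - 1)*(v + 2)*(v - 5)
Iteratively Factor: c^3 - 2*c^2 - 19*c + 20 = (c - 5)*(c^2 + 3*c - 4) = (c - 5)*(c - 1)*(c + 4)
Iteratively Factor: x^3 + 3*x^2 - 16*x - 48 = (x + 3)*(x^2 - 16) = (x - 4)*(x + 3)*(x + 4)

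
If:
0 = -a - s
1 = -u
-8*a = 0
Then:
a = 0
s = 0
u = -1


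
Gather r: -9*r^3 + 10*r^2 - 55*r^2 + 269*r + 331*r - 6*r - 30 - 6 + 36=-9*r^3 - 45*r^2 + 594*r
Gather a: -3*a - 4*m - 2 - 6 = -3*a - 4*m - 8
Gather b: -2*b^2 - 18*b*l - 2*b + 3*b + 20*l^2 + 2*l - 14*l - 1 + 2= -2*b^2 + b*(1 - 18*l) + 20*l^2 - 12*l + 1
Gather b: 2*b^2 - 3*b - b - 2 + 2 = 2*b^2 - 4*b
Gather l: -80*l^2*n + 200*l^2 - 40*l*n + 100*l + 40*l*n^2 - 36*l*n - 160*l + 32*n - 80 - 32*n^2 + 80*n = l^2*(200 - 80*n) + l*(40*n^2 - 76*n - 60) - 32*n^2 + 112*n - 80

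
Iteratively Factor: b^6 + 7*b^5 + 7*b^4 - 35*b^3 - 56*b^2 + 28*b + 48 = (b + 3)*(b^5 + 4*b^4 - 5*b^3 - 20*b^2 + 4*b + 16) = (b + 2)*(b + 3)*(b^4 + 2*b^3 - 9*b^2 - 2*b + 8) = (b - 2)*(b + 2)*(b + 3)*(b^3 + 4*b^2 - b - 4) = (b - 2)*(b + 1)*(b + 2)*(b + 3)*(b^2 + 3*b - 4) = (b - 2)*(b - 1)*(b + 1)*(b + 2)*(b + 3)*(b + 4)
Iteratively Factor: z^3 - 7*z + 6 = (z + 3)*(z^2 - 3*z + 2) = (z - 1)*(z + 3)*(z - 2)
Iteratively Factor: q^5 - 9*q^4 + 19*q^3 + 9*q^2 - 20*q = (q - 5)*(q^4 - 4*q^3 - q^2 + 4*q) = q*(q - 5)*(q^3 - 4*q^2 - q + 4) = q*(q - 5)*(q - 4)*(q^2 - 1) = q*(q - 5)*(q - 4)*(q + 1)*(q - 1)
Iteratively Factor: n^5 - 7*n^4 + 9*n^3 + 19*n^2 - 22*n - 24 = (n - 2)*(n^4 - 5*n^3 - n^2 + 17*n + 12) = (n - 2)*(n + 1)*(n^3 - 6*n^2 + 5*n + 12) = (n - 4)*(n - 2)*(n + 1)*(n^2 - 2*n - 3) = (n - 4)*(n - 3)*(n - 2)*(n + 1)*(n + 1)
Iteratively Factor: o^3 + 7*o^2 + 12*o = (o + 3)*(o^2 + 4*o) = o*(o + 3)*(o + 4)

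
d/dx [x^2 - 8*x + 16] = 2*x - 8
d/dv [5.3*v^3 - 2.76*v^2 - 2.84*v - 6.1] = 15.9*v^2 - 5.52*v - 2.84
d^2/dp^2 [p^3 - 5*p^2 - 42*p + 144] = 6*p - 10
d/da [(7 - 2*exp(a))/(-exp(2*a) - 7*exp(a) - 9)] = (-2*exp(2*a) + 14*exp(a) + 67)*exp(a)/(exp(4*a) + 14*exp(3*a) + 67*exp(2*a) + 126*exp(a) + 81)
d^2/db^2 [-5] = 0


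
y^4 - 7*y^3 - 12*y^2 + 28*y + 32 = (y - 8)*(y - 2)*(y + 1)*(y + 2)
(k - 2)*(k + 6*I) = k^2 - 2*k + 6*I*k - 12*I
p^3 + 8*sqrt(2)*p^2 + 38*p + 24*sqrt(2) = (p + sqrt(2))*(p + 3*sqrt(2))*(p + 4*sqrt(2))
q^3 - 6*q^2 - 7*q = q*(q - 7)*(q + 1)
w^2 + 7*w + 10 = (w + 2)*(w + 5)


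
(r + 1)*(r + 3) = r^2 + 4*r + 3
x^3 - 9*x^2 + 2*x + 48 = (x - 8)*(x - 3)*(x + 2)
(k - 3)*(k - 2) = k^2 - 5*k + 6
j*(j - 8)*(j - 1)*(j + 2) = j^4 - 7*j^3 - 10*j^2 + 16*j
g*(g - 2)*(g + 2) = g^3 - 4*g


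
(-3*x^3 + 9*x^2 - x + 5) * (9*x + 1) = -27*x^4 + 78*x^3 + 44*x + 5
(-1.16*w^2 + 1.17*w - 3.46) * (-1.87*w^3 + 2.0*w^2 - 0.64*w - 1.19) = 2.1692*w^5 - 4.5079*w^4 + 9.5526*w^3 - 6.2884*w^2 + 0.8221*w + 4.1174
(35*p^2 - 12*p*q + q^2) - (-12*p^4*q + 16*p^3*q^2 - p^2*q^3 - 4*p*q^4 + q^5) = 12*p^4*q - 16*p^3*q^2 + p^2*q^3 + 35*p^2 + 4*p*q^4 - 12*p*q - q^5 + q^2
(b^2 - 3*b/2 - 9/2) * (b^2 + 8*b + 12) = b^4 + 13*b^3/2 - 9*b^2/2 - 54*b - 54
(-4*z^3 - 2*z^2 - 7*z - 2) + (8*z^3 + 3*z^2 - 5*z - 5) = 4*z^3 + z^2 - 12*z - 7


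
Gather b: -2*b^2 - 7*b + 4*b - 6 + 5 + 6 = -2*b^2 - 3*b + 5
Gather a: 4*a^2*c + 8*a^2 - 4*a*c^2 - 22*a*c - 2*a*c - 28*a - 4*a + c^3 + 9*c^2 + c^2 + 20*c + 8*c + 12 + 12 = a^2*(4*c + 8) + a*(-4*c^2 - 24*c - 32) + c^3 + 10*c^2 + 28*c + 24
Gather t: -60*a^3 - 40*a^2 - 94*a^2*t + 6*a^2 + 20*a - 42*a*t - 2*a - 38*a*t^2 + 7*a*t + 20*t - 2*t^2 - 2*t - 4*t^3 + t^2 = -60*a^3 - 34*a^2 + 18*a - 4*t^3 + t^2*(-38*a - 1) + t*(-94*a^2 - 35*a + 18)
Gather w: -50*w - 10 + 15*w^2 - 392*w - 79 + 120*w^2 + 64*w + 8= 135*w^2 - 378*w - 81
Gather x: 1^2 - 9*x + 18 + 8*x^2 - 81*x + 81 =8*x^2 - 90*x + 100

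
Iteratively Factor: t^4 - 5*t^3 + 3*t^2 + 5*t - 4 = (t - 1)*(t^3 - 4*t^2 - t + 4) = (t - 1)^2*(t^2 - 3*t - 4) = (t - 1)^2*(t + 1)*(t - 4)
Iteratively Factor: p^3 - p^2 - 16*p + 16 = (p - 4)*(p^2 + 3*p - 4) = (p - 4)*(p - 1)*(p + 4)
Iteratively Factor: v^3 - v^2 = (v)*(v^2 - v) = v*(v - 1)*(v)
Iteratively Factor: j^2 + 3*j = (j)*(j + 3)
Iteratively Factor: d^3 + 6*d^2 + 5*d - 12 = (d + 4)*(d^2 + 2*d - 3) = (d + 3)*(d + 4)*(d - 1)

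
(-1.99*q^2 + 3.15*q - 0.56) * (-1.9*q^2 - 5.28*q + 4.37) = 3.781*q^4 + 4.5222*q^3 - 24.2643*q^2 + 16.7223*q - 2.4472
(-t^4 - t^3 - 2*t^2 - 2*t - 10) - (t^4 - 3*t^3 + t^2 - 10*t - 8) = -2*t^4 + 2*t^3 - 3*t^2 + 8*t - 2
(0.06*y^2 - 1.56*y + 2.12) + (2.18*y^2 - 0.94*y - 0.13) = 2.24*y^2 - 2.5*y + 1.99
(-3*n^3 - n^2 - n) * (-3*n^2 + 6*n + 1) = 9*n^5 - 15*n^4 - 6*n^3 - 7*n^2 - n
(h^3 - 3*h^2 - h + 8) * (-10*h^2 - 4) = -10*h^5 + 30*h^4 + 6*h^3 - 68*h^2 + 4*h - 32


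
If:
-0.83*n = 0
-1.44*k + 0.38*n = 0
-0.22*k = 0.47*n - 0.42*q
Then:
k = 0.00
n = 0.00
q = 0.00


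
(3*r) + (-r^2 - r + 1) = -r^2 + 2*r + 1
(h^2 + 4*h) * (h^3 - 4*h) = h^5 + 4*h^4 - 4*h^3 - 16*h^2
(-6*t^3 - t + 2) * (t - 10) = -6*t^4 + 60*t^3 - t^2 + 12*t - 20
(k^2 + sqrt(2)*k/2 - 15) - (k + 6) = k^2 - k + sqrt(2)*k/2 - 21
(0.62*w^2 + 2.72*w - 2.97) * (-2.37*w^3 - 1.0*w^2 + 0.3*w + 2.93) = -1.4694*w^5 - 7.0664*w^4 + 4.5049*w^3 + 5.6026*w^2 + 7.0786*w - 8.7021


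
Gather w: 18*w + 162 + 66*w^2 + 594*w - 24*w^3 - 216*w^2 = -24*w^3 - 150*w^2 + 612*w + 162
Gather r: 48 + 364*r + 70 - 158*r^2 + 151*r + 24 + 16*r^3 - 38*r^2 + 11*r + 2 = 16*r^3 - 196*r^2 + 526*r + 144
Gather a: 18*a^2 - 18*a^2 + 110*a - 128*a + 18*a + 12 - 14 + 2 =0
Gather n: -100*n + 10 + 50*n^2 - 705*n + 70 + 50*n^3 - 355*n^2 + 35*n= 50*n^3 - 305*n^2 - 770*n + 80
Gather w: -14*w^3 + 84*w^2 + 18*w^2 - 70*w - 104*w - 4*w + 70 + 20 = -14*w^3 + 102*w^2 - 178*w + 90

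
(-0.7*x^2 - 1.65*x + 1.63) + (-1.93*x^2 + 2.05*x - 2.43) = -2.63*x^2 + 0.4*x - 0.8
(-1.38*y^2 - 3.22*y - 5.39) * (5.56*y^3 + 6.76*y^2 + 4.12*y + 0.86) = -7.6728*y^5 - 27.232*y^4 - 57.4212*y^3 - 50.8896*y^2 - 24.976*y - 4.6354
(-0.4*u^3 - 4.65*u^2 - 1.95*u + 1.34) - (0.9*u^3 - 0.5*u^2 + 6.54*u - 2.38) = -1.3*u^3 - 4.15*u^2 - 8.49*u + 3.72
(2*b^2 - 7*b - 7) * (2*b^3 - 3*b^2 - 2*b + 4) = 4*b^5 - 20*b^4 + 3*b^3 + 43*b^2 - 14*b - 28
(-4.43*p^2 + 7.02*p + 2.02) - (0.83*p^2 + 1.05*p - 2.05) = -5.26*p^2 + 5.97*p + 4.07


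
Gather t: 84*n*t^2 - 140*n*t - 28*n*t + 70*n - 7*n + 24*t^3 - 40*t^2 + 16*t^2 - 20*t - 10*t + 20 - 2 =63*n + 24*t^3 + t^2*(84*n - 24) + t*(-168*n - 30) + 18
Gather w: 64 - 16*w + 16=80 - 16*w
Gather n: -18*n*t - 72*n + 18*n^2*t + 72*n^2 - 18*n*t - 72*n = n^2*(18*t + 72) + n*(-36*t - 144)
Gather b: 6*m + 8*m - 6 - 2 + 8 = 14*m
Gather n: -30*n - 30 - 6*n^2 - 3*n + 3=-6*n^2 - 33*n - 27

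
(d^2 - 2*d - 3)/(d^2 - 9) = (d + 1)/(d + 3)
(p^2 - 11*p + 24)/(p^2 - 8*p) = (p - 3)/p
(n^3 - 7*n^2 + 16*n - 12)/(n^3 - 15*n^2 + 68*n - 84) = (n^2 - 5*n + 6)/(n^2 - 13*n + 42)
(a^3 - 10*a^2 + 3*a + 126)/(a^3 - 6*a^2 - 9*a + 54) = (a - 7)/(a - 3)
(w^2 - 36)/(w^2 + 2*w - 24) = (w - 6)/(w - 4)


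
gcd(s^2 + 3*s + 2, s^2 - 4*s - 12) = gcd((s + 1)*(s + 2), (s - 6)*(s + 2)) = s + 2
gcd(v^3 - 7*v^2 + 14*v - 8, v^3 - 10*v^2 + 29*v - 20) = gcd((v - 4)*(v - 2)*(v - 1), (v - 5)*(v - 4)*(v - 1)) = v^2 - 5*v + 4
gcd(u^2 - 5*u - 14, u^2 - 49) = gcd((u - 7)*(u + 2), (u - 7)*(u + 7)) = u - 7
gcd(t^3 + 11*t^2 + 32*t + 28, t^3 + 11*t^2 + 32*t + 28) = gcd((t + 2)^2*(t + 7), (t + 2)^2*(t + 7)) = t^3 + 11*t^2 + 32*t + 28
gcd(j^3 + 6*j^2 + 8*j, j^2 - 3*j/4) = j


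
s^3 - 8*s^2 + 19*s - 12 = (s - 4)*(s - 3)*(s - 1)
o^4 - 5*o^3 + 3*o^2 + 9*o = o*(o - 3)^2*(o + 1)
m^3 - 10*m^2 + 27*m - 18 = (m - 6)*(m - 3)*(m - 1)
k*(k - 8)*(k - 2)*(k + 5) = k^4 - 5*k^3 - 34*k^2 + 80*k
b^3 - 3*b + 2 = (b - 1)^2*(b + 2)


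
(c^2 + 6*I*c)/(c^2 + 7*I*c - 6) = c/(c + I)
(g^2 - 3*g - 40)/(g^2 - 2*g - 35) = (g - 8)/(g - 7)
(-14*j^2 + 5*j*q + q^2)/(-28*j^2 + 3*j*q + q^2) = (-2*j + q)/(-4*j + q)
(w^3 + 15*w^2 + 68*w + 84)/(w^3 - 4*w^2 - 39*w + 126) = (w^2 + 9*w + 14)/(w^2 - 10*w + 21)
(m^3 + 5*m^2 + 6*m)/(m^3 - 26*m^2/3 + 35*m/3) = 3*(m^2 + 5*m + 6)/(3*m^2 - 26*m + 35)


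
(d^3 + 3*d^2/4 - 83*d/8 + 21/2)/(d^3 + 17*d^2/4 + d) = (8*d^2 - 26*d + 21)/(2*d*(4*d + 1))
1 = 1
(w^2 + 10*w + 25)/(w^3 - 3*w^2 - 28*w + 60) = (w + 5)/(w^2 - 8*w + 12)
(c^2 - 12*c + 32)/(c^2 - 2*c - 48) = (c - 4)/(c + 6)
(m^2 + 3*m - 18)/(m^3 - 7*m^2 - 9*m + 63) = (m + 6)/(m^2 - 4*m - 21)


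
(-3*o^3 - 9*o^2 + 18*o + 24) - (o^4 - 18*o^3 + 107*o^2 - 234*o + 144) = -o^4 + 15*o^3 - 116*o^2 + 252*o - 120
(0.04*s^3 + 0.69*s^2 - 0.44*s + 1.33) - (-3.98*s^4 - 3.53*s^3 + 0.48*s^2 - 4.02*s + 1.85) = 3.98*s^4 + 3.57*s^3 + 0.21*s^2 + 3.58*s - 0.52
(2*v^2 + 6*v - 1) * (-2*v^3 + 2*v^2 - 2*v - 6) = -4*v^5 - 8*v^4 + 10*v^3 - 26*v^2 - 34*v + 6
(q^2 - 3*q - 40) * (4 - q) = -q^3 + 7*q^2 + 28*q - 160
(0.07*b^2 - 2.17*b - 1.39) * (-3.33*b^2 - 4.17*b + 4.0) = -0.2331*b^4 + 6.9342*b^3 + 13.9576*b^2 - 2.8837*b - 5.56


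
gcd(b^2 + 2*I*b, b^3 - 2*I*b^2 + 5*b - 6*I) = b + 2*I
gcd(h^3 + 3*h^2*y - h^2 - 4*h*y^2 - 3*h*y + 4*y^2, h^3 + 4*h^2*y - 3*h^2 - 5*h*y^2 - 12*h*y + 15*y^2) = -h + y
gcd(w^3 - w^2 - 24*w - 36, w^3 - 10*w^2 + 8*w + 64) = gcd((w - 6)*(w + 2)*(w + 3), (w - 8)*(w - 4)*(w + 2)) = w + 2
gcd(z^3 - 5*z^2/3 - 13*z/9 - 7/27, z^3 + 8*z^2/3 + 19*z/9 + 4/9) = z + 1/3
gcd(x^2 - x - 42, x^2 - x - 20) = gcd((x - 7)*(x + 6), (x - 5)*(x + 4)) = 1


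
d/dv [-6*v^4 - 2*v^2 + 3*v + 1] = -24*v^3 - 4*v + 3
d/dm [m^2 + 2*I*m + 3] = 2*m + 2*I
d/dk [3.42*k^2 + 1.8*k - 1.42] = 6.84*k + 1.8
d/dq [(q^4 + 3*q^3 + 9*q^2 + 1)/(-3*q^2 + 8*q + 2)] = (-6*q^5 + 15*q^4 + 56*q^3 + 90*q^2 + 42*q - 8)/(9*q^4 - 48*q^3 + 52*q^2 + 32*q + 4)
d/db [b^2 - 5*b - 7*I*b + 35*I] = 2*b - 5 - 7*I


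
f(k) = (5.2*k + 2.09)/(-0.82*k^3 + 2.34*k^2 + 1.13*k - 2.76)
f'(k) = (5.2*k + 2.09)*(2.46*k^2 - 4.68*k - 1.13)/(-0.82*k^3 + 2.34*k^2 + 1.13*k - 2.76)^2 + 5.2/(-0.82*k^3 + 2.34*k^2 + 1.13*k - 2.76)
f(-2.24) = -0.61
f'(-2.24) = -0.51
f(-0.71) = 0.77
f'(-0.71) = -3.75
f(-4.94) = -0.16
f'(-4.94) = -0.05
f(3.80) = -2.26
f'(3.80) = 3.34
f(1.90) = 5.42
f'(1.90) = -0.44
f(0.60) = -3.68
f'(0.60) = -11.59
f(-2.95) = -0.38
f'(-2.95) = -0.21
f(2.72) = 14.44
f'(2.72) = 60.35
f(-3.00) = -0.36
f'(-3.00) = -0.20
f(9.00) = -0.12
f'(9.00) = 0.03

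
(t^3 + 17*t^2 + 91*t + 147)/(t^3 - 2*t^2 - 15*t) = (t^2 + 14*t + 49)/(t*(t - 5))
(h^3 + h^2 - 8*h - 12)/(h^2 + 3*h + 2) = (h^2 - h - 6)/(h + 1)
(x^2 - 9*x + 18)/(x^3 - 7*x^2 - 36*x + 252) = (x - 3)/(x^2 - x - 42)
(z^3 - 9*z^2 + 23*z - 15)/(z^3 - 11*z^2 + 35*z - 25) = (z - 3)/(z - 5)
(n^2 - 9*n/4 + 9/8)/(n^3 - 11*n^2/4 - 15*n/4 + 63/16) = 2*(2*n - 3)/(4*n^2 - 8*n - 21)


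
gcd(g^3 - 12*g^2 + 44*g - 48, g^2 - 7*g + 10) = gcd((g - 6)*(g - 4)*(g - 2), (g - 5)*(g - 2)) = g - 2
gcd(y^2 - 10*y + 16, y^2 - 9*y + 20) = 1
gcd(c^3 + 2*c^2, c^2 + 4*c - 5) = 1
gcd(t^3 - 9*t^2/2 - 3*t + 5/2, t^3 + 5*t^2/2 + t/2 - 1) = t^2 + t/2 - 1/2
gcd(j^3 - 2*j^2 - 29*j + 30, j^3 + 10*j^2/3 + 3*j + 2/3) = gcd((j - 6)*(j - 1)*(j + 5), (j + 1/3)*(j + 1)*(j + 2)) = 1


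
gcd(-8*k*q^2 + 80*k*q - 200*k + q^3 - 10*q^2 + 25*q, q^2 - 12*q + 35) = q - 5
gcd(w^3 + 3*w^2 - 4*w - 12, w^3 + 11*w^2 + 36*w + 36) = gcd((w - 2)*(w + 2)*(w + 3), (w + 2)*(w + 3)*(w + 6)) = w^2 + 5*w + 6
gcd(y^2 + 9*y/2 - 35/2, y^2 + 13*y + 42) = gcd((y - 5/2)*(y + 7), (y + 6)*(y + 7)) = y + 7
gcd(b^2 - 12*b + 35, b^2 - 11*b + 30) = b - 5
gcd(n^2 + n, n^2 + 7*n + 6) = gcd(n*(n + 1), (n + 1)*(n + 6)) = n + 1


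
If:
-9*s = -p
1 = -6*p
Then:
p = -1/6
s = -1/54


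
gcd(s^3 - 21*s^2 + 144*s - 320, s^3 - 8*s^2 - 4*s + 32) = s - 8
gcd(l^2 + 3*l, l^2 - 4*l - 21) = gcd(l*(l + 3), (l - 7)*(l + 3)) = l + 3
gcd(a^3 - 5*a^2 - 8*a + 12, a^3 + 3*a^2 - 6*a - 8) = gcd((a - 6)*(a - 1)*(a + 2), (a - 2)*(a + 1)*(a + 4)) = 1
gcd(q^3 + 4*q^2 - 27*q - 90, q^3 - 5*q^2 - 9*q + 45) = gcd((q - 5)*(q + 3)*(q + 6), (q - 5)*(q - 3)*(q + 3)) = q^2 - 2*q - 15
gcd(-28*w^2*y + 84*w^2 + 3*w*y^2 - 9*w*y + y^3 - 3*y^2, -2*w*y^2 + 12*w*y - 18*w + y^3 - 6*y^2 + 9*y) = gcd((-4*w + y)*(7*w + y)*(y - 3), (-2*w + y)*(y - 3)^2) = y - 3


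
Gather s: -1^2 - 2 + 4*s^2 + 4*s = 4*s^2 + 4*s - 3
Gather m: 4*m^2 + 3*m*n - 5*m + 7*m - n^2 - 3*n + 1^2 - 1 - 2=4*m^2 + m*(3*n + 2) - n^2 - 3*n - 2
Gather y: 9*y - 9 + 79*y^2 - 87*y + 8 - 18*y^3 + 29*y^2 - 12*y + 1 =-18*y^3 + 108*y^2 - 90*y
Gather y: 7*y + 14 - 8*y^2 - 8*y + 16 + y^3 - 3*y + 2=y^3 - 8*y^2 - 4*y + 32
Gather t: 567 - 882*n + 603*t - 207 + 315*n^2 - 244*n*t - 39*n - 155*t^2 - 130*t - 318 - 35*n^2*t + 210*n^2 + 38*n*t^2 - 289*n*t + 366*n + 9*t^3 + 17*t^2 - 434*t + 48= 525*n^2 - 555*n + 9*t^3 + t^2*(38*n - 138) + t*(-35*n^2 - 533*n + 39) + 90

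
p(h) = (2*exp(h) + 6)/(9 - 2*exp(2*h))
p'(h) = 2*exp(h)/(9 - 2*exp(2*h)) + 4*(2*exp(h) + 6)*exp(2*h)/(9 - 2*exp(2*h))^2 = 2*(4*(exp(h) + 3)*exp(h) - 2*exp(2*h) + 9)*exp(h)/(2*exp(2*h) - 9)^2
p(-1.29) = 0.74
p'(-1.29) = 0.09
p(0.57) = 3.47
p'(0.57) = 17.10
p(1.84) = -0.26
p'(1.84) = 0.42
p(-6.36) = 0.67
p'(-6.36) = 0.00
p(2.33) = -0.13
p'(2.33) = 0.17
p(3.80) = -0.02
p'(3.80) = 0.03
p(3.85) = -0.02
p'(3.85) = 0.02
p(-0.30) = 0.95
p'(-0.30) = 0.45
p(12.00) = 0.00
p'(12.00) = 0.00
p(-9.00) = 0.67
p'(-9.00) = 0.00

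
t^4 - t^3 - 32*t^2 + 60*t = t*(t - 5)*(t - 2)*(t + 6)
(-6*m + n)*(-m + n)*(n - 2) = 6*m^2*n - 12*m^2 - 7*m*n^2 + 14*m*n + n^3 - 2*n^2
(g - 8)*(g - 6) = g^2 - 14*g + 48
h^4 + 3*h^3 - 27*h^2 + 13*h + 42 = (h - 3)*(h - 2)*(h + 1)*(h + 7)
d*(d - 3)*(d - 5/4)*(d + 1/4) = d^4 - 4*d^3 + 43*d^2/16 + 15*d/16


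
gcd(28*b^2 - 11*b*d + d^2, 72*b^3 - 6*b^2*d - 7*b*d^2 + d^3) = 4*b - d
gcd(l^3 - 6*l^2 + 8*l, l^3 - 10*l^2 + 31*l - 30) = l - 2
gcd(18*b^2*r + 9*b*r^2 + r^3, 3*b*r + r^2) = 3*b*r + r^2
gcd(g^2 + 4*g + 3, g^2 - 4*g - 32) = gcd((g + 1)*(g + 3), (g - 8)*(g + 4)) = 1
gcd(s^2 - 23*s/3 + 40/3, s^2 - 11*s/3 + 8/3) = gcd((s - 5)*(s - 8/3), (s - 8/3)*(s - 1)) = s - 8/3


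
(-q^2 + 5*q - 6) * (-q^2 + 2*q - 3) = q^4 - 7*q^3 + 19*q^2 - 27*q + 18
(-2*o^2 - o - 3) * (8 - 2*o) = 4*o^3 - 14*o^2 - 2*o - 24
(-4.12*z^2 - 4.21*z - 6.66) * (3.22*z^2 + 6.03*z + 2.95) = -13.2664*z^4 - 38.3998*z^3 - 58.9855*z^2 - 52.5793*z - 19.647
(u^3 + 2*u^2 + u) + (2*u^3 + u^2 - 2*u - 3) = 3*u^3 + 3*u^2 - u - 3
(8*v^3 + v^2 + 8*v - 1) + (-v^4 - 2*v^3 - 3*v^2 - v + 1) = -v^4 + 6*v^3 - 2*v^2 + 7*v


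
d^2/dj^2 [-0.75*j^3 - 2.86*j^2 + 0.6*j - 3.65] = -4.5*j - 5.72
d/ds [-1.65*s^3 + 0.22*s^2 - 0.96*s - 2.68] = -4.95*s^2 + 0.44*s - 0.96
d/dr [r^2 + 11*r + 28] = 2*r + 11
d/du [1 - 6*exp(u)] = -6*exp(u)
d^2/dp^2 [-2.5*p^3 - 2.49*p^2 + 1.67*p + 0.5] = -15.0*p - 4.98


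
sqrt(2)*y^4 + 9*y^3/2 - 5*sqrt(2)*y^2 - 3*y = y*(y - sqrt(2))*(y + 3*sqrt(2))*(sqrt(2)*y + 1/2)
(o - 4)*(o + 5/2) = o^2 - 3*o/2 - 10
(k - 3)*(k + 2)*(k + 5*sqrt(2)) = k^3 - k^2 + 5*sqrt(2)*k^2 - 5*sqrt(2)*k - 6*k - 30*sqrt(2)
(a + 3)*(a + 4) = a^2 + 7*a + 12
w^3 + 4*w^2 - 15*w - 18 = (w - 3)*(w + 1)*(w + 6)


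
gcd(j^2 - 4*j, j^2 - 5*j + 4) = j - 4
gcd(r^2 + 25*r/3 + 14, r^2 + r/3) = 1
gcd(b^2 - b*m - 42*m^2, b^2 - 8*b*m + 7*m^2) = b - 7*m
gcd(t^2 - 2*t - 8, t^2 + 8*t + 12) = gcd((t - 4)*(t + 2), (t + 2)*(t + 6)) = t + 2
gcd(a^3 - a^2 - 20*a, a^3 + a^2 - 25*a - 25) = a - 5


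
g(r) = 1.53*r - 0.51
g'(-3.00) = 1.53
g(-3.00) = -5.10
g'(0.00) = 1.53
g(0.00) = -0.51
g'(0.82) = 1.53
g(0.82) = 0.74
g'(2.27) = 1.53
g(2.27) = 2.96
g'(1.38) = 1.53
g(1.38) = 1.60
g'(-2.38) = 1.53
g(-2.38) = -4.15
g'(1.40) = 1.53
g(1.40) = 1.63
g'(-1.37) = 1.53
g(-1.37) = -2.61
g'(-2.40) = 1.53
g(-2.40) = -4.18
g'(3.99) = 1.53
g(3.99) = 5.59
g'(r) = 1.53000000000000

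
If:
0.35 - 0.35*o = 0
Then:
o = 1.00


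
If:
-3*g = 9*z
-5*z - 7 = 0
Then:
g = 21/5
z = -7/5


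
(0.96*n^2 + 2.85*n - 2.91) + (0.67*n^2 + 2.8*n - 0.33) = 1.63*n^2 + 5.65*n - 3.24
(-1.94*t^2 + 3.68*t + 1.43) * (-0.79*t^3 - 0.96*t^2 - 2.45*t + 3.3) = 1.5326*t^5 - 1.0448*t^4 + 0.0905000000000005*t^3 - 16.7908*t^2 + 8.6405*t + 4.719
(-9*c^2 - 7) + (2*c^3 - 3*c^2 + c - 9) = 2*c^3 - 12*c^2 + c - 16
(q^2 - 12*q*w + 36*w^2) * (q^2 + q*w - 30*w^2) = q^4 - 11*q^3*w - 6*q^2*w^2 + 396*q*w^3 - 1080*w^4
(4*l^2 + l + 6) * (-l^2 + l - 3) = -4*l^4 + 3*l^3 - 17*l^2 + 3*l - 18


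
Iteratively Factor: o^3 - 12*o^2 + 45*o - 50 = (o - 2)*(o^2 - 10*o + 25) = (o - 5)*(o - 2)*(o - 5)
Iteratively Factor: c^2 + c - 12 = (c + 4)*(c - 3)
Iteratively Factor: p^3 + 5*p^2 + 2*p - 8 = (p + 2)*(p^2 + 3*p - 4) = (p - 1)*(p + 2)*(p + 4)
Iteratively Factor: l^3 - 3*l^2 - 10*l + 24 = (l - 2)*(l^2 - l - 12) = (l - 2)*(l + 3)*(l - 4)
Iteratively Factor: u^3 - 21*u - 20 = (u + 1)*(u^2 - u - 20) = (u + 1)*(u + 4)*(u - 5)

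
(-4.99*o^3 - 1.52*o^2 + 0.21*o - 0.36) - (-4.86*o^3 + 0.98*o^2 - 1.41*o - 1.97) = -0.13*o^3 - 2.5*o^2 + 1.62*o + 1.61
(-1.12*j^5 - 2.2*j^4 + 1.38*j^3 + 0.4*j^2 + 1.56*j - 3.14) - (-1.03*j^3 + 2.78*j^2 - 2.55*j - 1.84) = -1.12*j^5 - 2.2*j^4 + 2.41*j^3 - 2.38*j^2 + 4.11*j - 1.3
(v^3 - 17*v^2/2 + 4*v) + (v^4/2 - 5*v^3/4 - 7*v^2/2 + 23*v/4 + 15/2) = v^4/2 - v^3/4 - 12*v^2 + 39*v/4 + 15/2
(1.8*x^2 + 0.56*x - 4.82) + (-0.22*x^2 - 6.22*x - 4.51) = 1.58*x^2 - 5.66*x - 9.33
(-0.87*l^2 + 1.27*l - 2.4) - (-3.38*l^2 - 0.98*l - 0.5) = 2.51*l^2 + 2.25*l - 1.9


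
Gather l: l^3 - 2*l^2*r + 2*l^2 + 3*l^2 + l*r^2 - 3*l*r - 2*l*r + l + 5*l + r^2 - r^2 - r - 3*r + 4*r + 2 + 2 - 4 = l^3 + l^2*(5 - 2*r) + l*(r^2 - 5*r + 6)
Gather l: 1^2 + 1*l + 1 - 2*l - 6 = -l - 4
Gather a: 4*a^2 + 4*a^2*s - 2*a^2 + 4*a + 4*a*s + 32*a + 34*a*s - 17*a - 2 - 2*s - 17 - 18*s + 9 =a^2*(4*s + 2) + a*(38*s + 19) - 20*s - 10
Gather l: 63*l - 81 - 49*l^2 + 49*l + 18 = -49*l^2 + 112*l - 63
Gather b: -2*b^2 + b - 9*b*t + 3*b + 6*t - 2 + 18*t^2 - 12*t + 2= -2*b^2 + b*(4 - 9*t) + 18*t^2 - 6*t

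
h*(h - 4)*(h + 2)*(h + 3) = h^4 + h^3 - 14*h^2 - 24*h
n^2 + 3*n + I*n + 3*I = (n + 3)*(n + I)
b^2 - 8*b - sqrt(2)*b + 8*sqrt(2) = (b - 8)*(b - sqrt(2))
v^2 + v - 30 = (v - 5)*(v + 6)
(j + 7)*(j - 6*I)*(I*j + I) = I*j^3 + 6*j^2 + 8*I*j^2 + 48*j + 7*I*j + 42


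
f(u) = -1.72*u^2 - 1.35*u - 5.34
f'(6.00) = -21.99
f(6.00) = -75.36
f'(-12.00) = 39.93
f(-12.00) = -236.82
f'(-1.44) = 3.60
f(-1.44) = -6.96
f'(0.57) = -3.31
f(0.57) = -6.67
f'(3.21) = -12.39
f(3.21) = -27.40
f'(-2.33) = 6.67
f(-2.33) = -11.53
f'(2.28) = -9.19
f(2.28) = -17.36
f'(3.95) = -14.94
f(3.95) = -37.51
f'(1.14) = -5.27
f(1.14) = -9.11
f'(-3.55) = 10.86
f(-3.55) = -22.22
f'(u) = -3.44*u - 1.35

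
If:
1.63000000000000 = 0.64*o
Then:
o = 2.55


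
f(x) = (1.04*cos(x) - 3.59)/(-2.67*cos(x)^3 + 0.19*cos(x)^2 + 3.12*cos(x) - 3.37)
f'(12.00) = -0.93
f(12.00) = 1.23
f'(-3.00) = -0.29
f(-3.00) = 1.25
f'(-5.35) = 0.12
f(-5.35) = 1.48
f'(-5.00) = -0.88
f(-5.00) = 1.30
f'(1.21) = -0.81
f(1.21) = 1.36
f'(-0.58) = -0.93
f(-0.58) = 1.24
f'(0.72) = 0.83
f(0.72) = 1.37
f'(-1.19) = 0.77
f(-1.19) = 1.38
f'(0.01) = 0.02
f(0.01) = 0.93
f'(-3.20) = 0.12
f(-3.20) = 1.27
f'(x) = (1.04*cos(x) - 3.59)*(-8.01*sin(x)*cos(x)^2 + 0.38*sin(x)*cos(x) + 3.12*sin(x))/(-2.67*cos(x)^3 + 0.19*cos(x)^2 + 3.12*cos(x) - 3.37)^2 - 1.04*sin(x)/(-2.67*cos(x)^3 + 0.19*cos(x)^2 + 3.12*cos(x) - 3.37)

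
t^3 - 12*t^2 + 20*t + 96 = (t - 8)*(t - 6)*(t + 2)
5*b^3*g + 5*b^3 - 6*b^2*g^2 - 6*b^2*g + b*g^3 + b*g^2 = (-5*b + g)*(-b + g)*(b*g + b)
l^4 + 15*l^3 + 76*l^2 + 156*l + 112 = (l + 2)^2*(l + 4)*(l + 7)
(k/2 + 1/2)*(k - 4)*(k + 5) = k^3/2 + k^2 - 19*k/2 - 10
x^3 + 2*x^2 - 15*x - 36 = (x - 4)*(x + 3)^2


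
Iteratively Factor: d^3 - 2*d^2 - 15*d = (d)*(d^2 - 2*d - 15) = d*(d + 3)*(d - 5)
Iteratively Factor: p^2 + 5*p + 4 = (p + 1)*(p + 4)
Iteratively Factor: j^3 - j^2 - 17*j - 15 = (j + 1)*(j^2 - 2*j - 15) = (j + 1)*(j + 3)*(j - 5)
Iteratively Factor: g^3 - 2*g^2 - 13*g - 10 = (g + 2)*(g^2 - 4*g - 5) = (g - 5)*(g + 2)*(g + 1)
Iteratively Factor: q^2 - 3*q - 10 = (q + 2)*(q - 5)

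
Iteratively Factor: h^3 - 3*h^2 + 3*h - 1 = (h - 1)*(h^2 - 2*h + 1) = (h - 1)^2*(h - 1)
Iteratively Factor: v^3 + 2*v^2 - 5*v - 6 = (v + 3)*(v^2 - v - 2) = (v + 1)*(v + 3)*(v - 2)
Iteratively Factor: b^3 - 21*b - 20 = (b + 4)*(b^2 - 4*b - 5) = (b - 5)*(b + 4)*(b + 1)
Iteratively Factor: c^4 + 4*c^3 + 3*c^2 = (c + 3)*(c^3 + c^2) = c*(c + 3)*(c^2 + c) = c*(c + 1)*(c + 3)*(c)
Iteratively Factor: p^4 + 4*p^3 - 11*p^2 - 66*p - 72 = (p - 4)*(p^3 + 8*p^2 + 21*p + 18) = (p - 4)*(p + 3)*(p^2 + 5*p + 6) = (p - 4)*(p + 2)*(p + 3)*(p + 3)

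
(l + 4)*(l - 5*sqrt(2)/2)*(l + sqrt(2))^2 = l^4 - sqrt(2)*l^3/2 + 4*l^3 - 8*l^2 - 2*sqrt(2)*l^2 - 32*l - 5*sqrt(2)*l - 20*sqrt(2)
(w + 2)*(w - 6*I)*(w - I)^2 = w^4 + 2*w^3 - 8*I*w^3 - 13*w^2 - 16*I*w^2 - 26*w + 6*I*w + 12*I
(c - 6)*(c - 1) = c^2 - 7*c + 6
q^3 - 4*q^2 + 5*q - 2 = (q - 2)*(q - 1)^2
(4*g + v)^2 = 16*g^2 + 8*g*v + v^2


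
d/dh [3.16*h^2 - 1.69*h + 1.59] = 6.32*h - 1.69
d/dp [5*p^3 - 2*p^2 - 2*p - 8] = 15*p^2 - 4*p - 2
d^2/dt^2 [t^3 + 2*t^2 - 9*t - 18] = 6*t + 4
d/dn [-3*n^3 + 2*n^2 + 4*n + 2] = -9*n^2 + 4*n + 4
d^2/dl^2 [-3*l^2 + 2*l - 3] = -6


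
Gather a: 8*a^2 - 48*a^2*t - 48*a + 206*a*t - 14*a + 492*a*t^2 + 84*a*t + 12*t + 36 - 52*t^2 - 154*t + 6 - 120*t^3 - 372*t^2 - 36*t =a^2*(8 - 48*t) + a*(492*t^2 + 290*t - 62) - 120*t^3 - 424*t^2 - 178*t + 42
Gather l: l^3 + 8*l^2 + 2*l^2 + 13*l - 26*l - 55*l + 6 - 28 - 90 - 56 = l^3 + 10*l^2 - 68*l - 168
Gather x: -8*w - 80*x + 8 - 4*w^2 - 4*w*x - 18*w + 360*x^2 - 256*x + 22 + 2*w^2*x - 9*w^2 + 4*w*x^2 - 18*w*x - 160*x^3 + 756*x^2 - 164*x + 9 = -13*w^2 - 26*w - 160*x^3 + x^2*(4*w + 1116) + x*(2*w^2 - 22*w - 500) + 39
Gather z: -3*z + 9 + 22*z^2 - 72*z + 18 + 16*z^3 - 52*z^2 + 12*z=16*z^3 - 30*z^2 - 63*z + 27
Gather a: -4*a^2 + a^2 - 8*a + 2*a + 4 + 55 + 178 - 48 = -3*a^2 - 6*a + 189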